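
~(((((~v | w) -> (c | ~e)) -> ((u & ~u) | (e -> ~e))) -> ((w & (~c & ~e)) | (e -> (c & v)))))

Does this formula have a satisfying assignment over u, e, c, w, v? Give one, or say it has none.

u: True, e: True, c: False, w: True, v: False

  ~(((((~v | w) -> (c | ~e)) -> ((u & ~u) | (e -> ~e))) -> ((w & (~c & ~e)) | (e -> (c & v))))) = True
    (((~v | w) -> (c | ~e)) -> ((u & ~u) | (e -> ~e))) -> ((w & (~c & ~e)) | (e -> (c & v))) = False
      ((~v | w) -> (c | ~e)) -> ((u & ~u) | (e -> ~e)) = True
        (~v | w) -> (c | ~e) = False
          ~v | w = True
            ~v = True
          c | ~e = False
            ~e = False
        (u & ~u) | (e -> ~e) = False
          u & ~u = False
            ~u = False
          e -> ~e = False
            ~e = False
      (w & (~c & ~e)) | (e -> (c & v)) = False
        w & (~c & ~e) = False
          ~c & ~e = False
            ~c = True
            ~e = False
        e -> (c & v) = False
          c & v = False
The formula evaluates to True.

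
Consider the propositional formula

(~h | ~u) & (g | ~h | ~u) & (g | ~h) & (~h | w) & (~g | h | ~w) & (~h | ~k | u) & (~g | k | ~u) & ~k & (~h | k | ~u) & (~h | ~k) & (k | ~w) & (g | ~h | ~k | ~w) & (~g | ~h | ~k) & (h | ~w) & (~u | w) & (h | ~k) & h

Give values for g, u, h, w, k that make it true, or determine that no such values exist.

Unsatisfiable

Case w = True:
  (~k) forces k = False.
  Clause (k | ~w) is falsified — contradiction.
Case w = False:
  (~h | w) forces h = False.
  Clause (h) is falsified — contradiction.
Both cases fail, so the formula is unsatisfiable.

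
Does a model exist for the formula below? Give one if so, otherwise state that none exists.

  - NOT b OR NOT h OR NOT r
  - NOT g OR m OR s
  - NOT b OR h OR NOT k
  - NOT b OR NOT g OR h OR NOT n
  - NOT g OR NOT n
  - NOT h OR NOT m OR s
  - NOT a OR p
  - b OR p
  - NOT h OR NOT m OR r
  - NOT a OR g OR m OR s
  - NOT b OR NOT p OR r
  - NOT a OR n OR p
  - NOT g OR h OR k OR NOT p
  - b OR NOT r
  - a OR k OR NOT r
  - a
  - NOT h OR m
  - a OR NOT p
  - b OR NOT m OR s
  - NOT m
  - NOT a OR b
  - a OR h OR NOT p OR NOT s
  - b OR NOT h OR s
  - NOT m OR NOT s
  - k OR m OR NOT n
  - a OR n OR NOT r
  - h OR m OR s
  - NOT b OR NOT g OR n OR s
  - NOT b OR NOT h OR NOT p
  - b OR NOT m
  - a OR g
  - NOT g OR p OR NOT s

Unit clause (a) forces a = True.
Unit clause (NOT m) forces m = False.
In (NOT a OR b) only b is left, so b = True.
In (NOT a OR p) only p is left, so p = True.
In (NOT b OR NOT p OR r) only r is left, so r = True.
In (NOT h OR m) only NOT h is left, so h = False.
In (h OR m OR s) only s is left, so s = True.
In (NOT b OR h OR NOT k) only NOT k is left, so k = False.
In (NOT g OR h OR k OR NOT p) only NOT g is left, so g = False.
In (k OR m OR NOT n) only NOT n is left, so n = False.
All clauses satisfied.

p = True, s = True, a = True, b = True, n = False, m = False, h = False, r = True, k = False, g = False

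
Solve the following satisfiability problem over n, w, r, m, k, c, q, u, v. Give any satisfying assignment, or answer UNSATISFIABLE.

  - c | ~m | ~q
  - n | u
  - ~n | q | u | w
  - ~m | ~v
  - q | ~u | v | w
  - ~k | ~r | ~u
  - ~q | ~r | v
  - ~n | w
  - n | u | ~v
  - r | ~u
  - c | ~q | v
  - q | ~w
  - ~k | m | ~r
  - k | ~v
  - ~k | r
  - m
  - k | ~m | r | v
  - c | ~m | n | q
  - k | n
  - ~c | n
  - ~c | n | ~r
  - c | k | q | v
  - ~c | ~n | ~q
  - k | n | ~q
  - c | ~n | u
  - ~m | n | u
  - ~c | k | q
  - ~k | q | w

Case n = True:
  (~n | w) forces w = True.
  (q | ~w) forces q = True.
  (m) forces m = True.
  (c | ~m | ~q) forces c = True.
  Clause (~c | ~n | ~q) is falsified — contradiction.
Case n = False:
  (n | u) forces u = True.
  (r | ~u) forces r = True.
  (~k | ~r | ~u) forces k = False.
  Clause (k | n) is falsified — contradiction.
Both cases fail, so the formula is unsatisfiable.

Unsatisfiable — no assignment works.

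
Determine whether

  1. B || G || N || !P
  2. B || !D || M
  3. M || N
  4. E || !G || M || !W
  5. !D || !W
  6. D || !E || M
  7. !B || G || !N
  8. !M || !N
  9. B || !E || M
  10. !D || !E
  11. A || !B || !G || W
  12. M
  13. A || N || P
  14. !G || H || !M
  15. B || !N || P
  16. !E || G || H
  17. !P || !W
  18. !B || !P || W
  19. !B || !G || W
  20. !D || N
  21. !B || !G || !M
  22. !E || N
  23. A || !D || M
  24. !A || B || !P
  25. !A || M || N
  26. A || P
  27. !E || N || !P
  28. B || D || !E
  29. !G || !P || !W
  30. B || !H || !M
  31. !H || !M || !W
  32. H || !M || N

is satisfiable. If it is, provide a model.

Unit clause (M) forces M = True.
In (!M || !N) only !N is left, so N = False.
In (!D || N) only !D is left, so D = False.
In (!E || N) only !E is left, so E = False.
In (H || !M || N) only H is left, so H = True.
In (B || !H || !M) only B is left, so B = True.
In (!H || !M || !W) only !W is left, so W = False.
In (!B || !P || W) only !P is left, so P = False.
In (!B || !G || W) only !G is left, so G = False.
In (A || P) only A is left, so A = True.
All clauses satisfied.

G=F; E=F; B=T; N=F; D=F; A=T; W=F; H=T; P=F; M=T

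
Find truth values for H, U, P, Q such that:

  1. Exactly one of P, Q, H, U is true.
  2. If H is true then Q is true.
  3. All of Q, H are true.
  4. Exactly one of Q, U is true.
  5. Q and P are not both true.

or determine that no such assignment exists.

The formula is unsatisfiable.

Case H = True:
  (1) with H=T forces P = False.
  (1) with H=T forces Q = False.
  Constraint (2) is violated (H=T, Q=F) — contradiction.
Case H = False:
  Constraint (3) is violated (H=F) — contradiction.
Both cases fail — unsatisfiable.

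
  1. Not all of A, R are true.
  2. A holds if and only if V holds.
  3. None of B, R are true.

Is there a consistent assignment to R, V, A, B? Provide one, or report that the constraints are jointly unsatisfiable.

R = False, V = False, A = False, B = False

  (1) {A, R}: 0/2 true — not all ✓
  (2) A=F, V=F — same ✓
  (3) {B, R}: 0 true — none ✓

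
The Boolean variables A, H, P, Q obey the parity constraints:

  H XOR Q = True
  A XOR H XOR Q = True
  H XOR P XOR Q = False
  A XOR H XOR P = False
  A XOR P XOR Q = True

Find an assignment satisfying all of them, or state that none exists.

A: False, H: True, P: True, Q: False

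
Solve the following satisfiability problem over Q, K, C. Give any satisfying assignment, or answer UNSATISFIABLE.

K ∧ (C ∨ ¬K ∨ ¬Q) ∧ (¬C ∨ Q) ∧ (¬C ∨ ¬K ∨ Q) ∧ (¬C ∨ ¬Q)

Unit clause (K) forces K = True.
Try Q = True:
  (C ∨ ¬K ∨ ¬Q) forces C = True.
  clause (¬C ∨ ¬Q) is falsified — backtrack.
So Q = False.
  then (¬C ∨ Q) forces C = False.
All clauses satisfied.

Q: False, K: True, C: False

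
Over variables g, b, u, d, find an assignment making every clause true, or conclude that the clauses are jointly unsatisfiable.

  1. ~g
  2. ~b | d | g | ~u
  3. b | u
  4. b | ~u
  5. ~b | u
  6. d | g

g = False, b = True, u = True, d = True

Unit clause (~g) forces g = False.
In (d | g) only d is left, so d = True.
Try b = False:
  (b | u) forces u = True.
  clause (b | ~u) is falsified — backtrack.
So b = True.
  then (~b | u) forces u = True.
Check each clause:
  (~g): ~g holds.
  (~b | d | g | ~u): d holds.
  (b | u): b holds.
  (b | ~u): b holds.
  (~b | u): u holds.
  (d | g): d holds.
All clauses satisfied.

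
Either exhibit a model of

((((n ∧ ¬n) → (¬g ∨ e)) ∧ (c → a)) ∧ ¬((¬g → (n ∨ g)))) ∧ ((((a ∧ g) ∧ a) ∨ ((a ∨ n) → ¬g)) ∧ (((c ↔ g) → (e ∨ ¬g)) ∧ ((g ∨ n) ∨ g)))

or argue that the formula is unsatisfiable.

Unsatisfiable — no assignment works.

Case g = True: the conjunct ¬((¬g → (n ∨ g))) becomes ¬((False → True)) = False.
Case g = False: the formula simplifies to ((c → a) ∧ ¬n) ∧ n.
  n = True: the conjunct ¬n is False.
  n = False: the conjunct n is False.
Both cases fail — unsatisfiable.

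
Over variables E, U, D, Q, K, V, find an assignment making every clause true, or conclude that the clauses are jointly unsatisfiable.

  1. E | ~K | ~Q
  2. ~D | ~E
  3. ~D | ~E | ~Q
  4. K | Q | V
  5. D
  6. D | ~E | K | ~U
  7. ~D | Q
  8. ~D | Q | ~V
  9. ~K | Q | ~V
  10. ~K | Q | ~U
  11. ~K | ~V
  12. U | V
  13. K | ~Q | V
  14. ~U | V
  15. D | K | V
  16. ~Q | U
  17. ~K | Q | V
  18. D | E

E = False, U = True, D = True, Q = True, K = False, V = True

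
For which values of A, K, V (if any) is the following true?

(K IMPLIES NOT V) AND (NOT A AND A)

Unsatisfiable — no assignment works.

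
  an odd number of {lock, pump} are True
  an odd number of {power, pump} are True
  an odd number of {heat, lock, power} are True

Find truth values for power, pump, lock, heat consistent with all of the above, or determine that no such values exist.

power=F, pump=T, lock=F, heat=T

{lock, pump}: 1 true → odd ✓
{power, pump}: 1 true → odd ✓
{heat, lock, power}: 1 true → odd ✓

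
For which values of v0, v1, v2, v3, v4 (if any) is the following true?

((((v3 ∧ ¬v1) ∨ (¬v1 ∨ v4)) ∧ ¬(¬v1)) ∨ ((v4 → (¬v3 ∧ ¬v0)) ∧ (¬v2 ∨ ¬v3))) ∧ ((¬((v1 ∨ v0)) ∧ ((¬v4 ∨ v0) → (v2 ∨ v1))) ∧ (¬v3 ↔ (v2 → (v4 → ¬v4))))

v0 = False, v1 = False, v2 = False, v3 = False, v4 = True

  (((v3 ∧ ¬v1) ∨ (¬v1 ∨ v4)) ∧ ¬(¬v1)) ∨ ((v4 → (¬v3 ∧ ¬v0)) ∧ (¬v2 ∨ ¬v3)) = True
    ((v3 ∧ ¬v1) ∨ (¬v1 ∨ v4)) ∧ ¬(¬v1) = False
      (v3 ∧ ¬v1) ∨ (¬v1 ∨ v4) = True
        v3 ∧ ¬v1 = False
          ¬v1 = True
        ¬v1 ∨ v4 = True
          ¬v1 = True
      ¬(¬v1) = False
        ¬v1 = True
    (v4 → (¬v3 ∧ ¬v0)) ∧ (¬v2 ∨ ¬v3) = True
      v4 → (¬v3 ∧ ¬v0) = True
        ¬v3 ∧ ¬v0 = True
          ¬v3 = True
          ¬v0 = True
      ¬v2 ∨ ¬v3 = True
        ¬v2 = True
        ¬v3 = True
  (¬((v1 ∨ v0)) ∧ ((¬v4 ∨ v0) → (v2 ∨ v1))) ∧ (¬v3 ↔ (v2 → (v4 → ¬v4))) = True
    ¬((v1 ∨ v0)) ∧ ((¬v4 ∨ v0) → (v2 ∨ v1)) = True
      ¬((v1 ∨ v0)) = True
        v1 ∨ v0 = False
      (¬v4 ∨ v0) → (v2 ∨ v1) = True
        ¬v4 ∨ v0 = False
          ¬v4 = False
        v2 ∨ v1 = False
    ¬v3 ↔ (v2 → (v4 → ¬v4)) = True
      ¬v3 = True
      v2 → (v4 → ¬v4) = True
        v4 → ¬v4 = False
          ¬v4 = False
Both conjuncts True, so the formula holds.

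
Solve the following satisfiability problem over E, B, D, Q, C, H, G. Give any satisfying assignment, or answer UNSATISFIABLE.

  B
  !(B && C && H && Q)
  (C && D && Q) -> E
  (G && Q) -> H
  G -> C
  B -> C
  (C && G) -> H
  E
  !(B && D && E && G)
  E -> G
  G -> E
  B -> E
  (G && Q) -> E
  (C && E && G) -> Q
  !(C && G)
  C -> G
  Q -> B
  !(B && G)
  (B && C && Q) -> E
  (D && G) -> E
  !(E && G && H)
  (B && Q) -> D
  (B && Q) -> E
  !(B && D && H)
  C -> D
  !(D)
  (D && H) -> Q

Case E = True:
  (B) forces B = True.
  (!E || G) forces G = True.
  Clause (!B || !G) is falsified — contradiction.
Case E = False:
  Clause (E) is falsified — contradiction.
Both cases fail, so the formula is unsatisfiable.

Unsatisfiable — no assignment works.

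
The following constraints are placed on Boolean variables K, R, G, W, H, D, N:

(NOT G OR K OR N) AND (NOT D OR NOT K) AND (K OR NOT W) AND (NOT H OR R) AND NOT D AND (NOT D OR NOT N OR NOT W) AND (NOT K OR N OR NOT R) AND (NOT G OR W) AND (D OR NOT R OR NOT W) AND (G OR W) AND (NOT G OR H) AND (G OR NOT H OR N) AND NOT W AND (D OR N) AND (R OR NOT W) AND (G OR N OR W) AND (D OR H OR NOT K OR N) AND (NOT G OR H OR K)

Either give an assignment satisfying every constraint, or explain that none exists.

Case W = True:
  Clause (NOT W) is falsified — contradiction.
Case W = False:
  (NOT D) forces D = False.
  (NOT G OR W) forces G = False.
  Clause (G OR W) is falsified — contradiction.
Both cases fail, so the formula is unsatisfiable.

The formula is unsatisfiable.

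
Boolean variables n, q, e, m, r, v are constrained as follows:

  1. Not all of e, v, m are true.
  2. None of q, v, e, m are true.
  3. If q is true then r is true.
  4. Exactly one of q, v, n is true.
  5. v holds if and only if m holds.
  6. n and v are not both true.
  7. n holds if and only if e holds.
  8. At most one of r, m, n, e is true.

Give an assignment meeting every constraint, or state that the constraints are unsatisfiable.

Case q = True:
  Constraint (2) is violated (q=T) — contradiction.
Case q = False:
  (2) forces v = False.
  (2) forces e = False.
  (2) forces m = False.
  (4) with q=F, v=F forces n = True.
  Constraint (7) is violated (n=T, e=F) — contradiction.
Both cases fail — unsatisfiable.

No satisfying assignment exists.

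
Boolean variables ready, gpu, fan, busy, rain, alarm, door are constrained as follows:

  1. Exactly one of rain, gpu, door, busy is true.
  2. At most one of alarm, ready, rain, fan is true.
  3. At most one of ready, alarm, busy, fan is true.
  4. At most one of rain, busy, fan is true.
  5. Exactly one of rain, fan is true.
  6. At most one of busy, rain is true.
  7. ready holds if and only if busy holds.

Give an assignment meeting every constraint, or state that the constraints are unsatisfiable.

ready = False, gpu = False, fan = False, busy = False, rain = True, alarm = False, door = False

  (1) {rain, gpu, door, busy}: 1 true — exactly one ✓
  (2) {alarm, ready, rain, fan}: 1 true — at most one ✓
  (3) {ready, alarm, busy, fan}: 0 true — at most one ✓
  (4) {rain, busy, fan}: 1 true — at most one ✓
  (5) {rain, fan}: 1 true — exactly one ✓
  (6) {busy, rain}: 1 true — at most one ✓
  (7) ready=F, busy=F — same ✓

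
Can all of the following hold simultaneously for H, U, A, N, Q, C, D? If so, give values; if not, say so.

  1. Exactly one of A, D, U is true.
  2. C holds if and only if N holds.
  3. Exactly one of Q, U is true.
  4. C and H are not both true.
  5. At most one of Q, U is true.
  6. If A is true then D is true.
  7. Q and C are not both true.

H = False, U = True, A = False, N = False, Q = False, C = False, D = False

  (1) {A, D, U}: 1 true — exactly one ✓
  (2) C=F, N=F — same ✓
  (3) {Q, U}: 1 true — exactly one ✓
  (4) C=F, H=F — not both ✓
  (5) {Q, U}: 1 true — at most one ✓
  (6) A=F ⇒ D: vacuous ✓
  (7) Q=F, C=F — not both ✓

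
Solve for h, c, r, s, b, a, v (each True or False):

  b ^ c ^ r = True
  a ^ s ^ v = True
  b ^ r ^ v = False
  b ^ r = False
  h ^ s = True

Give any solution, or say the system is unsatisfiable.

h: True; c: True; r: False; s: False; b: False; a: True; v: False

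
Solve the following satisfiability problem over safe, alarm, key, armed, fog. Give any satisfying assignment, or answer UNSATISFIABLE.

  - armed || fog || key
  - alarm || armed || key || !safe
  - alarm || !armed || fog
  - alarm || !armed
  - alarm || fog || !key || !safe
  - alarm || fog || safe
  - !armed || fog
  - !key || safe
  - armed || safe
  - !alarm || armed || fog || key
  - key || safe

Try safe = False:
  (!key || safe) forces key = False.
  clause (key || safe) is falsified — backtrack.
So safe = True.
Set alarm = False.
  then (alarm || !armed) forces armed = False.
  then (alarm || armed || key || !safe) forces key = True.
  then (alarm || fog || !key || !safe) forces fog = True.
All clauses satisfied.

safe = True; alarm = False; key = True; armed = False; fog = True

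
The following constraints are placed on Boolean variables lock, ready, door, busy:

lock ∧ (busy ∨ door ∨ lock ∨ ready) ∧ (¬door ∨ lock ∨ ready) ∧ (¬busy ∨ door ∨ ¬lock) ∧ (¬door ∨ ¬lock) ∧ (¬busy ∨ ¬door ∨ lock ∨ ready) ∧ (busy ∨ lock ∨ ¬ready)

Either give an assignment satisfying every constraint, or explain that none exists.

lock: True, ready: False, door: False, busy: False

Unit clause (lock) forces lock = True.
In (¬door ∨ ¬lock) only ¬door is left, so door = False.
In (¬busy ∨ door ∨ ¬lock) only ¬busy is left, so busy = False.
Set ready = False.
Check each clause:
  (lock): lock holds.
  (busy ∨ door ∨ lock ∨ ready): lock holds.
  (¬door ∨ lock ∨ ready): ¬door holds.
  (¬busy ∨ door ∨ ¬lock): ¬busy holds.
  (¬door ∨ ¬lock): ¬door holds.
  (¬busy ∨ ¬door ∨ lock ∨ ready): ¬busy holds.
  (busy ∨ lock ∨ ¬ready): lock holds.
All clauses satisfied.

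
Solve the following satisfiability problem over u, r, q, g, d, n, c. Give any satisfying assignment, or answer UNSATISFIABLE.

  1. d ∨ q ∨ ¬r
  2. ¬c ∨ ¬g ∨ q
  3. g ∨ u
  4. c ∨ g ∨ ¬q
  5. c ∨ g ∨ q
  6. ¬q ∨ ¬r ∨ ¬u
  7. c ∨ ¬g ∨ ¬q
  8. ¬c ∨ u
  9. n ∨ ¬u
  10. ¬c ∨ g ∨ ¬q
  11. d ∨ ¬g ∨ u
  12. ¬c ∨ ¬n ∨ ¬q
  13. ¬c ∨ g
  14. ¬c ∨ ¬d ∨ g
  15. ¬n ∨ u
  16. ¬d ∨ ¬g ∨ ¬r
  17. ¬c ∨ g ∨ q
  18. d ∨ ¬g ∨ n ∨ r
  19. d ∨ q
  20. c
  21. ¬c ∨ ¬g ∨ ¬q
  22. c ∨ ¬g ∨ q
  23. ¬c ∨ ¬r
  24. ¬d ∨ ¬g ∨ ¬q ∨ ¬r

Unsatisfiable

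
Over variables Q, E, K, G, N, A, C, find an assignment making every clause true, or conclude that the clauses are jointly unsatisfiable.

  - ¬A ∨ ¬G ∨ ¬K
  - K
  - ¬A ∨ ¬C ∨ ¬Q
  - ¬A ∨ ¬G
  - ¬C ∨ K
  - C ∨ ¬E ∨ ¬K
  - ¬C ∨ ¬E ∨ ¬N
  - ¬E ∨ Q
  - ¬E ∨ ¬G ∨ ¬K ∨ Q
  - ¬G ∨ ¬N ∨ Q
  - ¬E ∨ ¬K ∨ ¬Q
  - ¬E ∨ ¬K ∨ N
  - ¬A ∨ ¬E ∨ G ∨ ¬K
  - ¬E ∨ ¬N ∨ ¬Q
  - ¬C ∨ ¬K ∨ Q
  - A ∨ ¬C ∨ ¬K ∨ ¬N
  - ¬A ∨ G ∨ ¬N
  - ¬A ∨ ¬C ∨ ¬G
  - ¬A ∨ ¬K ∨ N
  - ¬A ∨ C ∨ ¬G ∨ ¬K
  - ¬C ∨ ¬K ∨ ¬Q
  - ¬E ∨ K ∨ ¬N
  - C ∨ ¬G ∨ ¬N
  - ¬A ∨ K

Q: False, E: False, K: True, G: False, N: True, A: False, C: False

Unit clause (K) forces K = True.
Set Q = False.
  then (¬E ∨ Q) forces E = False.
  then (¬C ∨ ¬K ∨ Q) forces C = False.
Set G = False.
Set N = True.
  then (¬A ∨ G ∨ ¬N) forces A = False.
All clauses satisfied.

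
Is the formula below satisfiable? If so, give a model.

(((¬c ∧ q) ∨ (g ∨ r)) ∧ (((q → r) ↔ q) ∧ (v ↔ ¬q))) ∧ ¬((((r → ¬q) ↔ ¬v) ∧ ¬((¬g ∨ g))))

v = False, q = True, g = False, r = True, c = True

  ((¬c ∧ q) ∨ (g ∨ r)) ∧ (((q → r) ↔ q) ∧ (v ↔ ¬q)) = True
    (¬c ∧ q) ∨ (g ∨ r) = True
      ¬c ∧ q = False
        ¬c = False
      g ∨ r = True
    ((q → r) ↔ q) ∧ (v ↔ ¬q) = True
      (q → r) ↔ q = True
        q → r = True
      v ↔ ¬q = True
        ¬q = False
  ¬((((r → ¬q) ↔ ¬v) ∧ ¬((¬g ∨ g)))) = True
    ((r → ¬q) ↔ ¬v) ∧ ¬((¬g ∨ g)) = False
      (r → ¬q) ↔ ¬v = False
        r → ¬q = False
          ¬q = False
        ¬v = True
      ¬((¬g ∨ g)) = False
        ¬g ∨ g = True
          ¬g = True
Both conjuncts True, so the formula holds.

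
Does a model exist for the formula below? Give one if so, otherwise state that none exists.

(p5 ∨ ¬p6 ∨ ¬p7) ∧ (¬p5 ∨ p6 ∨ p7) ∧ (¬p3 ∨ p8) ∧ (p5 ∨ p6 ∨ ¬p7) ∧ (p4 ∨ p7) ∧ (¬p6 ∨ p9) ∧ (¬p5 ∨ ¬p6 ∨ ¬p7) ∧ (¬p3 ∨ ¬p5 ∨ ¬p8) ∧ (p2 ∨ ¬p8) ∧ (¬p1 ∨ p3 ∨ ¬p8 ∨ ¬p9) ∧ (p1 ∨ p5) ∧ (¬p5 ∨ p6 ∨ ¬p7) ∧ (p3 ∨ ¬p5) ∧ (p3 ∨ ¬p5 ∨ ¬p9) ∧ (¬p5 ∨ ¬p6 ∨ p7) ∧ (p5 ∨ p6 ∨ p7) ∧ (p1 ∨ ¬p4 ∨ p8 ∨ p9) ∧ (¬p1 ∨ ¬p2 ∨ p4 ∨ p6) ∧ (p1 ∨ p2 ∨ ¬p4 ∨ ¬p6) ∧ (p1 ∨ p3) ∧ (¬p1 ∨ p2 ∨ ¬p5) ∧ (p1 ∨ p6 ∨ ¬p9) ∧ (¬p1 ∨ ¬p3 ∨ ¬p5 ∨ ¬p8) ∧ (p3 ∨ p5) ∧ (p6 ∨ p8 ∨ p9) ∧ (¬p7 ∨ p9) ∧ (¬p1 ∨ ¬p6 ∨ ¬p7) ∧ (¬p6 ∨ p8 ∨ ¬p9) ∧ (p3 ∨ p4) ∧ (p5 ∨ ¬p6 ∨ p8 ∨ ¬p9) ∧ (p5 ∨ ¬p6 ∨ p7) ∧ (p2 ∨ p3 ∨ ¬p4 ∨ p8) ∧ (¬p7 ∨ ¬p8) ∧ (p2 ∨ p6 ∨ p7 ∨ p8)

UNSATISFIABLE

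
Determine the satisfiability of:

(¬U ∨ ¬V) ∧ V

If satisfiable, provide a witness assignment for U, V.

U = False, V = True

  ¬U ∨ ¬V = True
    ¬U = True
    ¬V = False
Both conjuncts True, so the formula holds.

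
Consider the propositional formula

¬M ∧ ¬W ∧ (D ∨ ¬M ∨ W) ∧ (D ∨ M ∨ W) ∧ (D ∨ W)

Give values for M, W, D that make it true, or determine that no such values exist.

Unit clause (¬M) forces M = False.
Unit clause (¬W) forces W = False.
In (D ∨ M ∨ W) only D is left, so D = True.
All clauses satisfied.

M = False, W = False, D = True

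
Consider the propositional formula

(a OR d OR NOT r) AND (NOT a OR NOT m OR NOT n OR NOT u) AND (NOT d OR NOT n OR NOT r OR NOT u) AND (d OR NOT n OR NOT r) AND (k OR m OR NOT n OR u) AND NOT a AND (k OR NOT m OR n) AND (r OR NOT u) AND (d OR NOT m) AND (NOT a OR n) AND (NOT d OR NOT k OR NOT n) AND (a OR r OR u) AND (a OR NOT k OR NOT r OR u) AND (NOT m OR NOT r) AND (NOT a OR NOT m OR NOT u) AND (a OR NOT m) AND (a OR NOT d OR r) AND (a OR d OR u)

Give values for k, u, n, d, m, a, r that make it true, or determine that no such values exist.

k = True, u = True, n = False, d = True, m = False, a = False, r = True

Unit clause (NOT a) forces a = False.
In (a OR NOT m) only NOT m is left, so m = False.
Set k = True.
Try u = False:
  (a OR r OR u) forces r = True.
  clause (a OR NOT k OR NOT r OR u) is falsified — backtrack.
So u = True.
  then (r OR NOT u) forces r = True.
  then (a OR d OR NOT r) forces d = True.
  then (NOT d OR NOT n OR NOT r OR NOT u) forces n = False.
All clauses satisfied.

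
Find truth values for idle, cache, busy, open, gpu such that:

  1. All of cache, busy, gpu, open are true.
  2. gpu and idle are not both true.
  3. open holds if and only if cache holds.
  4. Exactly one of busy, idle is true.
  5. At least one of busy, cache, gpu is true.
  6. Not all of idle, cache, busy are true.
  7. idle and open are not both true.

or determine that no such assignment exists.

idle=F, cache=T, busy=T, open=T, gpu=T

  (1) {cache, busy, gpu, open}: all 4 true ✓
  (2) gpu=T, idle=F — not both ✓
  (3) open=T, cache=T — same ✓
  (4) {busy, idle}: 1 true — exactly one ✓
  (5) {busy, cache, gpu}: 3 true — at least one ✓
  (6) {idle, cache, busy}: 2/3 true — not all ✓
  (7) idle=F, open=T — not both ✓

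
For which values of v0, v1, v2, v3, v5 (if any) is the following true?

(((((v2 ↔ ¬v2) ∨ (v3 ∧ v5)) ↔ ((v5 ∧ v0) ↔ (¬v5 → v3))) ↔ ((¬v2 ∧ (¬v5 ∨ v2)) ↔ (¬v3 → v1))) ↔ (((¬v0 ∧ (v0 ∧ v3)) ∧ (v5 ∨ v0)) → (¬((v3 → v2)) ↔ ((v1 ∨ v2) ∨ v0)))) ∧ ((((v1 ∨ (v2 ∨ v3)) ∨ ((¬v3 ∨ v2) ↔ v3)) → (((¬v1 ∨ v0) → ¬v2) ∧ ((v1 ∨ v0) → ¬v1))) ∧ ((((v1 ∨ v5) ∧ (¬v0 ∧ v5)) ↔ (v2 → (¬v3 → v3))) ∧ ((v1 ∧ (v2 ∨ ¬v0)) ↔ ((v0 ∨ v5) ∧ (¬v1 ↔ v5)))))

Case v1 = True: the conjunct ((v1 ∨ (v2 ∨ v3)) ∨ ((¬v3 ∨ v2) ↔ v3)) → (((¬v1 ∨ v0) → ¬v2) ∧ ((v1 ∨ v0) → ¬v1)) becomes (True ∨ ((¬v3 ∨ v2) ↔ v3)) → ((v0 → ¬v2) ∧ False) = False.
Case v1 = False: the formula simplifies to (((((v2 ↔ ¬v2) ∨ (v3 ∧ v5)) ↔ ((v5 ∧ v0) ↔ (¬v5 → v3))) ↔ ((¬v2 ∧ (¬v5 ∨ v2)) ↔ v3)) ↔ (((¬v0 ∧ (v0 ∧ v3)) ∧ (v5 ∨ v0)) → (¬((v3 → v2)) ↔ (v2 ∨ v0)))) ∧ ((((v2 ∨ v3) ∨ ((¬v3 ∨ v2) ↔ v3)) → ¬v2) ∧ (((v5 ∧ (¬v0 ∧ v5)) ↔ (v2 → (¬v3 → v3))) ∧ ¬(((v0 ∨ v5) ∧ v5)))).
  v2 = True: the conjunct ((v2 ∨ v3) ∨ ((¬v3 ∨ v2) ↔ v3)) → ¬v2 becomes (True ∨ v3) → ¬True = False.
  v2 = False: simplifies to ((((v3 ∧ v5) ↔ ((v5 ∧ v0) ↔ (¬v5 → v3))) ↔ (¬v5 ↔ v3)) ↔ (((¬v0 ∧ (v0 ∧ v3)) ∧ (v5 ∨ v0)) → (¬(¬v3) ↔ v0))) ∧ ((v5 ∧ (¬v0 ∧ v5)) ∧ ¬(((v0 ∨ v5) ∧ v5))).
    v5 = True: the conjunct ¬(((v0 ∨ v5) ∧ v5)) becomes ¬((True ∧ True)) = False.
    v5 = False: the conjunct v5 is False.
Both cases fail — unsatisfiable.

Unsatisfiable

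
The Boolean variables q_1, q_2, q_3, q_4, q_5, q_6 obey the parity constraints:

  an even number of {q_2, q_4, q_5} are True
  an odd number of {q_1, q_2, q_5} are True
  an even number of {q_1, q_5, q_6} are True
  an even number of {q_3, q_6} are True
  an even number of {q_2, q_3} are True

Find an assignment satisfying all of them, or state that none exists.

UNSATISFIABLE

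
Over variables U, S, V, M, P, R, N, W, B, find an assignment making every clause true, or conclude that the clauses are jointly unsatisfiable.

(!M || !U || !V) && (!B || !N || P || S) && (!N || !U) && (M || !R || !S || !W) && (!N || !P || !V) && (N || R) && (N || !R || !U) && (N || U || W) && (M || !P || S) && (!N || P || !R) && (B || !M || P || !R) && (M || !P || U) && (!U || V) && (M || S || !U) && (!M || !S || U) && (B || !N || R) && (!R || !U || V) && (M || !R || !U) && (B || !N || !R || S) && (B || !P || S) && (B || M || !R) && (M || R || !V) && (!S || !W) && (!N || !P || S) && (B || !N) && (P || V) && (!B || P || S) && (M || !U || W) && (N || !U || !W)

U: False; S: False; V: True; M: True; P: True; R: True; N: False; W: True; B: True

Try U = True:
  (!N || !U) forces N = False.
  (N || R) forces R = True.
  clause (N || !R || !U) is falsified — backtrack.
So U = False.
Set S = False.
Set V = True.
Set M = True.
Set P = True.
  then (!N || !P || !V) forces N = False.
  then (N || R) forces R = True.
  then (N || U || W) forces W = True.
  then (B || !P || S) forces B = True.
All clauses satisfied.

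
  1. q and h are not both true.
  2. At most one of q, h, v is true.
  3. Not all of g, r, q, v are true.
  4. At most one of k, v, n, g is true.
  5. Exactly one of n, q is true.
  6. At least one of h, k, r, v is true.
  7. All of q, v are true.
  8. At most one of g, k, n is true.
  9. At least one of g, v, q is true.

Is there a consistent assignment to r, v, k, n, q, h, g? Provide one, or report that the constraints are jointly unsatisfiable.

The formula is unsatisfiable.

Case v = True:
  (2) with v=T forces q = False.
  Constraint (7) is violated (q=F) — contradiction.
Case v = False:
  Constraint (7) is violated (v=F) — contradiction.
Both cases fail — unsatisfiable.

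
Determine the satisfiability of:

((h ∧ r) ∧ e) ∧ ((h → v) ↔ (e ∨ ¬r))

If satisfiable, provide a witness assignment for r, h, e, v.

r: True, h: True, e: True, v: True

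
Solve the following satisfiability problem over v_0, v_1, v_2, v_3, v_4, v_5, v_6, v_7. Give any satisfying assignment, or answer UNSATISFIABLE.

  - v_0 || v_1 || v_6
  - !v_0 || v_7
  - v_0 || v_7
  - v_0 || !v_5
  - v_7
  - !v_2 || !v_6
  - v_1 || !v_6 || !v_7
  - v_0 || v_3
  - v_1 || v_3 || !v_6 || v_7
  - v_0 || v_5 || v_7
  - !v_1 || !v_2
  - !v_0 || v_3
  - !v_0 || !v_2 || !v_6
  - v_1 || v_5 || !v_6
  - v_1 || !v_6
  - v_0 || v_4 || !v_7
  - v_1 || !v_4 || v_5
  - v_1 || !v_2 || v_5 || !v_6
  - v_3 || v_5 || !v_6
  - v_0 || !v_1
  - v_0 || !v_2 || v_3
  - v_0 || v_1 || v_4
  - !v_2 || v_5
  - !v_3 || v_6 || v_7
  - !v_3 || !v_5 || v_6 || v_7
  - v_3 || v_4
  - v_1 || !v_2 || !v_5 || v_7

Unit clause (v_7) forces v_7 = True.
Set v_0 = True.
  then (!v_0 || v_3) forces v_3 = True.
Set v_1 = True.
  then (!v_1 || !v_2) forces v_2 = False.
Set v_4 = False.
Set v_5 = False.
Set v_6 = False.
All clauses satisfied.

v_0: True, v_1: True, v_2: False, v_3: True, v_4: False, v_5: False, v_6: False, v_7: True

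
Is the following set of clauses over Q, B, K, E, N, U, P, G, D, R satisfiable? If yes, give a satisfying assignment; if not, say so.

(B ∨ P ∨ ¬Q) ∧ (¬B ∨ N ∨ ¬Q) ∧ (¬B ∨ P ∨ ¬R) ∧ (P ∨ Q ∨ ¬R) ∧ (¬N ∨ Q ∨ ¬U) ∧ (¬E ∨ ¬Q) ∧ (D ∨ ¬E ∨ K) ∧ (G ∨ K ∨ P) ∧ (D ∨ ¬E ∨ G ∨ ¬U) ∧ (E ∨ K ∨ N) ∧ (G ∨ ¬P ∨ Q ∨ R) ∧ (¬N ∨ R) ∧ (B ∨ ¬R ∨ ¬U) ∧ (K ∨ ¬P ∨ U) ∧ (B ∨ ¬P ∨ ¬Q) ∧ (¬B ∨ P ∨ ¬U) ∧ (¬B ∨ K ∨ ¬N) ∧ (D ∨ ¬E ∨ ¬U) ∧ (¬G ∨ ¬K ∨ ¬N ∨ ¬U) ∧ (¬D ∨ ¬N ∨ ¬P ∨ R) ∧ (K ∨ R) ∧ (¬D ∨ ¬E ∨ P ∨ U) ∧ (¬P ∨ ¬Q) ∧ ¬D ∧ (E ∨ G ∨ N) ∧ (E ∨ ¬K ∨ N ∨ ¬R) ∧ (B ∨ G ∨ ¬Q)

Q = False, B = True, K = True, E = False, N = False, U = True, P = True, G = True, D = False, R = False

Unit clause (¬D) forces D = False.
Set Q = False.
Set B = True.
Set K = True.
Set E = False.
Set N = False.
  then (E ∨ G ∨ N) forces G = True.
  then (E ∨ ¬K ∨ N ∨ ¬R) forces R = False.
Set U = True.
  then (¬B ∨ P ∨ ¬U) forces P = True.
All clauses satisfied.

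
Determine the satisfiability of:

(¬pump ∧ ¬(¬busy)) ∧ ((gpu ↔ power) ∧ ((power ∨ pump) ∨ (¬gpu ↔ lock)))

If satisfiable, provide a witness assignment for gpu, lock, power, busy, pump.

gpu=T; lock=F; power=T; busy=T; pump=F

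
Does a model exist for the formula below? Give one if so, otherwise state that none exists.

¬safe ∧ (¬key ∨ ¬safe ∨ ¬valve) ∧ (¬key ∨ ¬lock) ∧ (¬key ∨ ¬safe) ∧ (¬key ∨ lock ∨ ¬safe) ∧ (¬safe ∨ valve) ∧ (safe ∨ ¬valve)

safe=F; lock=T; valve=F; key=F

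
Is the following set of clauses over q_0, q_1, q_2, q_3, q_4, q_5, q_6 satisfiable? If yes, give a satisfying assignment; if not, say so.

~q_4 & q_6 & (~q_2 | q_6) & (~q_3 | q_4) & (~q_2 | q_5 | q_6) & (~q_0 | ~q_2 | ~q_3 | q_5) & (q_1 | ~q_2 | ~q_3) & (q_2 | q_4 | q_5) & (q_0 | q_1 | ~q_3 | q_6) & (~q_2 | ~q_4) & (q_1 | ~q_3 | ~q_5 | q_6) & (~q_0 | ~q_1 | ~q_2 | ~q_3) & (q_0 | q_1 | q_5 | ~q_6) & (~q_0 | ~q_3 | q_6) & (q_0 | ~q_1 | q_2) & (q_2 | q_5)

Unit clause (~q_4) forces q_4 = False.
Unit clause (q_6) forces q_6 = True.
In (~q_3 | q_4) only ~q_3 is left, so q_3 = False.
Set q_0 = False.
Set q_1 = False.
  then (q_0 | q_1 | q_5 | ~q_6) forces q_5 = True.
Set q_2 = True.
All clauses satisfied.

q_0=F; q_1=F; q_2=T; q_3=F; q_4=F; q_5=T; q_6=T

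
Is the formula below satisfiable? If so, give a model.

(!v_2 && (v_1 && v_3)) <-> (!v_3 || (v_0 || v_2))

v_0=T, v_1=T, v_2=F, v_3=T

  (!v_2 && (v_1 && v_3)) <-> (!v_3 || (v_0 || v_2)) = True
    !v_2 && (v_1 && v_3) = True
      !v_2 = True
      v_1 && v_3 = True
    !v_3 || (v_0 || v_2) = True
      !v_3 = False
      v_0 || v_2 = True
The formula evaluates to True.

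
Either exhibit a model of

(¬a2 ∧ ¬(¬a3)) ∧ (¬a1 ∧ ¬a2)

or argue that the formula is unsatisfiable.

a1: False, a2: False, a3: True

  ¬a2 ∧ ¬(¬a3) = True
    ¬a2 = True
    ¬(¬a3) = True
      ¬a3 = False
  ¬a1 ∧ ¬a2 = True
    ¬a1 = True
    ¬a2 = True
Both conjuncts True, so the formula holds.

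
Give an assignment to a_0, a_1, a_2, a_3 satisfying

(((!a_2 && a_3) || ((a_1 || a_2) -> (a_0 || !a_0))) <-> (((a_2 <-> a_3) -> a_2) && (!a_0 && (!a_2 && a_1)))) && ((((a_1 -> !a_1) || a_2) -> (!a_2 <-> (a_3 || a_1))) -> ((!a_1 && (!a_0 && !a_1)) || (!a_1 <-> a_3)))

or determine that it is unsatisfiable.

Case a_0 = True: the conjunct ((!a_2 && a_3) || ((a_1 || a_2) -> (a_0 || !a_0))) <-> (((a_2 <-> a_3) -> a_2) && (!a_0 && (!a_2 && a_1))) becomes ((!a_2 && a_3) || True) <-> (((a_2 <-> a_3) -> a_2) && False) = False.
Case a_0 = False: the formula simplifies to (((a_2 <-> a_3) -> a_2) && (!a_2 && a_1)) && ((((a_1 -> !a_1) || a_2) -> (!a_2 <-> (a_3 || a_1))) -> ((!a_1 && !a_1) || (!a_1 <-> a_3))).
  a_1 = True: simplifies to (((a_2 <-> a_3) -> a_2) && !a_2) && ((a_2 -> !a_2) -> !a_3).
    a_2 = True: the conjunct !a_2 is False.
    a_2 = False: simplifies to a_3 && !a_3.
      a_3 = True: the conjunct !a_3 is False.
      a_3 = False: the conjunct a_3 is False.
  a_1 = False: the conjunct a_1 is False.
Both cases fail — unsatisfiable.

UNSATISFIABLE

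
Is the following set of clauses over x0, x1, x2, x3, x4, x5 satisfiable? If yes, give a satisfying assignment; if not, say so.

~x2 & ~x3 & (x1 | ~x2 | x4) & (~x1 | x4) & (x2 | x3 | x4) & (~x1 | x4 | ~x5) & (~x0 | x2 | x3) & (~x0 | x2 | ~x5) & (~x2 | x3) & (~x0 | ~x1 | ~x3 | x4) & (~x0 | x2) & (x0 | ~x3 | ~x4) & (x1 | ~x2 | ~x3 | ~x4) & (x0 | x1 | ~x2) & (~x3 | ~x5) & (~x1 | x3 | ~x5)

x0: False, x1: False, x2: False, x3: False, x4: True, x5: False

Unit clause (~x2) forces x2 = False.
Unit clause (~x3) forces x3 = False.
In (x2 | x3 | x4) only x4 is left, so x4 = True.
In (~x0 | x2 | x3) only ~x0 is left, so x0 = False.
Set x1 = False.
Set x5 = False.
All clauses satisfied.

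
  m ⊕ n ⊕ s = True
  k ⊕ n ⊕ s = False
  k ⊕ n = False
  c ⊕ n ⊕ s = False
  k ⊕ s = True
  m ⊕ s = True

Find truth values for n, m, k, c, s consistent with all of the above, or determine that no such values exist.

Adding constraints 1, 2, 5, 6 mod 2: every variable appears an even number of times on the left, so the left side is 0.
But the right sides sum to 1 (mod 2). 0 ≠ 1 — the system is inconsistent.

Unsatisfiable — no assignment works.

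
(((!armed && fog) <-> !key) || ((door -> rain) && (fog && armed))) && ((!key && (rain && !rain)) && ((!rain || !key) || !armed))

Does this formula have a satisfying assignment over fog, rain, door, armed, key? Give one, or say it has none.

Case rain = True: the conjunct !rain is False.
Case rain = False: the conjunct rain is False.
Both cases fail — unsatisfiable.

Unsatisfiable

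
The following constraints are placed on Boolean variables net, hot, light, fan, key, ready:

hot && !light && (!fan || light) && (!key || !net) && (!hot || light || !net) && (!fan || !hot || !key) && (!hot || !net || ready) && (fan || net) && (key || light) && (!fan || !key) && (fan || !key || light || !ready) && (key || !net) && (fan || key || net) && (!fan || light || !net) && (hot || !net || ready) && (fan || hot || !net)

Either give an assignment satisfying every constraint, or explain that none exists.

Case hot = True:
  (!light) forces light = False.
  (!fan || light) forces fan = False.
  (!hot || light || !net) forces net = False.
  Clause (fan || net) is falsified — contradiction.
Case hot = False:
  Clause (hot) is falsified — contradiction.
Both cases fail, so the formula is unsatisfiable.

No satisfying assignment exists.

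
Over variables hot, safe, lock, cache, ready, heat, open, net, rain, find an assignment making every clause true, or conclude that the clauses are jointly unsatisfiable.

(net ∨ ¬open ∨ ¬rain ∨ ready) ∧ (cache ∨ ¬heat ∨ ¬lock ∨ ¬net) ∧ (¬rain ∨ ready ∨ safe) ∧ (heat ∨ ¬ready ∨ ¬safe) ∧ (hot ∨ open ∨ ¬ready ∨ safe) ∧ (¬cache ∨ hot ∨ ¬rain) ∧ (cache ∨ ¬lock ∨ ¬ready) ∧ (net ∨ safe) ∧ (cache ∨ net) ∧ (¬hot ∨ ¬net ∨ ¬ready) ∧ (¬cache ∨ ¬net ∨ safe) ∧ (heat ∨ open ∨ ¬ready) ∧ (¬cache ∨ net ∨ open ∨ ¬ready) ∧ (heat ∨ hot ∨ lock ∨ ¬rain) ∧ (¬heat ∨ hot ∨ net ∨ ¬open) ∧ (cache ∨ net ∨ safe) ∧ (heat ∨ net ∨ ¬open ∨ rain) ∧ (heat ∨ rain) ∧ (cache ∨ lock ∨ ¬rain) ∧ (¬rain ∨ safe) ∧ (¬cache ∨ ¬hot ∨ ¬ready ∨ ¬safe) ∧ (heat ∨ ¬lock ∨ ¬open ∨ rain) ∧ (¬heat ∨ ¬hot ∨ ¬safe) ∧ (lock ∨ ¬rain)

Set hot = False.
Set safe = True.
Set lock = True.
Set cache = True.
  then (¬cache ∨ hot ∨ ¬rain) forces rain = False.
  then (heat ∨ rain) forces heat = True.
Set ready = True.
Set open = False.
  then (¬cache ∨ net ∨ open ∨ ¬ready) forces net = True.
All clauses satisfied.

hot: False, safe: True, lock: True, cache: True, ready: True, heat: True, open: False, net: True, rain: False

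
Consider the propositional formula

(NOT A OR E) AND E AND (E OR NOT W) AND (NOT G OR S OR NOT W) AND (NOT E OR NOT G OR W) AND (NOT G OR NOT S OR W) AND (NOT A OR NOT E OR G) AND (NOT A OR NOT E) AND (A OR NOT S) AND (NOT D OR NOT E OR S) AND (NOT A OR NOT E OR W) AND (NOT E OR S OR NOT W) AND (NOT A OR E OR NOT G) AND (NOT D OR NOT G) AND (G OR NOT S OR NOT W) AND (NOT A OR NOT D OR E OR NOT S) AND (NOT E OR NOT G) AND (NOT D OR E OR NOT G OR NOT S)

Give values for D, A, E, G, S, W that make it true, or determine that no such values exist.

Unit clause (E) forces E = True.
In (NOT A OR NOT E) only NOT A is left, so A = False.
In (A OR NOT S) only NOT S is left, so S = False.
In (NOT D OR NOT E OR S) only NOT D is left, so D = False.
In (NOT E OR S OR NOT W) only NOT W is left, so W = False.
In (NOT E OR NOT G) only NOT G is left, so G = False.
All clauses satisfied.

D=F, A=F, E=T, G=F, S=F, W=F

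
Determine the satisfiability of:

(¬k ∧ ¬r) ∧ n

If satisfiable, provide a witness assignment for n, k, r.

n: True, k: False, r: False

  ¬k ∧ ¬r = True
    ¬k = True
    ¬r = True
Both conjuncts True, so the formula holds.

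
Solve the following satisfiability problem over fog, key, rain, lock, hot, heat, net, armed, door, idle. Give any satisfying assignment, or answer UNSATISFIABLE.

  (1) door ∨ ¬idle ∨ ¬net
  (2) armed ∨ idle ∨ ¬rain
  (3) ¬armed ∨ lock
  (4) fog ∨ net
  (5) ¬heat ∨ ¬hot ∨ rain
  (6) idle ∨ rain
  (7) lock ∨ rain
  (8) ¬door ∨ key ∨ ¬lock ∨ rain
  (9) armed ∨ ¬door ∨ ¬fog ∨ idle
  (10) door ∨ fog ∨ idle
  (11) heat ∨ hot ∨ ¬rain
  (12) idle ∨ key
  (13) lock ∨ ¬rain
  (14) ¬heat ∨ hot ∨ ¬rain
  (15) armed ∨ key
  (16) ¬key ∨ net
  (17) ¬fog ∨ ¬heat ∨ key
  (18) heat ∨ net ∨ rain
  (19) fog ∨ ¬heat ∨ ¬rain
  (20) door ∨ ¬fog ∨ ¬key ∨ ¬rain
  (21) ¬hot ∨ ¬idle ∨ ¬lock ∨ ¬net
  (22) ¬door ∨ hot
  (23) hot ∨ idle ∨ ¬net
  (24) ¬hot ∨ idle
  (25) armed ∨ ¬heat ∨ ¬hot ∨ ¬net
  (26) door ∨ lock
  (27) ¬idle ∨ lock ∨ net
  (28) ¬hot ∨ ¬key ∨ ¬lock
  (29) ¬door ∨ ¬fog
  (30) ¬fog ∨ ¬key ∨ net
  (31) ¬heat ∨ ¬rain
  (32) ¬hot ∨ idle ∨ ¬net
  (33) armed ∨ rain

Set fog = True.
  then (¬door ∨ ¬fog) forces door = False.
  then (door ∨ lock) forces lock = True.
Try key = True:
  (¬key ∨ net) forces net = True.
  (door ∨ ¬idle ∨ ¬net) forces idle = False.
  (idle ∨ rain) forces rain = True.
  clause (door ∨ ¬fog ∨ ¬key ∨ ¬rain) is falsified — backtrack.
So key = False.
  then (idle ∨ key) forces idle = True.
  then (armed ∨ key) forces armed = True.
  then (¬fog ∨ ¬heat ∨ key) forces heat = False.
  then (door ∨ ¬idle ∨ ¬net) forces net = False.
  then (heat ∨ net ∨ rain) forces rain = True.
  then (heat ∨ hot ∨ ¬rain) forces hot = True.
All clauses satisfied.

fog=T; key=F; rain=T; lock=T; hot=T; heat=F; net=F; armed=T; door=F; idle=T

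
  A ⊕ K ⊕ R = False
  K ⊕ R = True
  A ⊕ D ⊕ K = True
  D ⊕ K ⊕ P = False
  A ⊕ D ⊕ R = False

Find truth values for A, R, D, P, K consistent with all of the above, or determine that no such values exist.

A=T, R=T, D=F, P=F, K=F

A ⊕ K ⊕ R = T ⊕ F ⊕ T = False ✓
K ⊕ R = F ⊕ T = True ✓
A ⊕ D ⊕ K = T ⊕ F ⊕ F = True ✓
D ⊕ K ⊕ P = F ⊕ F ⊕ F = False ✓
A ⊕ D ⊕ R = T ⊕ F ⊕ T = False ✓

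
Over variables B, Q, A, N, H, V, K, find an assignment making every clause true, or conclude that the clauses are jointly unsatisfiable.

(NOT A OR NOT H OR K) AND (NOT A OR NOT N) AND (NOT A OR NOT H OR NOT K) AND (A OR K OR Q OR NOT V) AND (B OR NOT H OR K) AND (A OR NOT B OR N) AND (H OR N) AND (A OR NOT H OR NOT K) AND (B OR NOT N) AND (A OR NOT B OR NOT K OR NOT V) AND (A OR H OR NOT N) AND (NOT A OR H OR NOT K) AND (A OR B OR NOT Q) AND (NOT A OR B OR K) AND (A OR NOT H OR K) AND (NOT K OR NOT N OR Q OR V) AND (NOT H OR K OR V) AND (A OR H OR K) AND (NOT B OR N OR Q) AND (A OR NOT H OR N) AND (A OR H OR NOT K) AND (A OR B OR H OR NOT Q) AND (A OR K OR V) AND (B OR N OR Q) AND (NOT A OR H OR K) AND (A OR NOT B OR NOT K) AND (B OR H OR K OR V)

Case N = True:
  (NOT A OR NOT N) forces A = False.
  (B OR NOT N) forces B = True.
  (A OR H OR NOT N) forces H = True.
  (A OR NOT H OR NOT K) forces K = False.
  Clause (A OR NOT H OR K) is falsified — contradiction.
Case N = False:
  (H OR N) forces H = True.
  (A OR NOT H OR N) forces A = True.
  (NOT A OR NOT H OR K) forces K = True.
  Clause (NOT A OR NOT H OR NOT K) is falsified — contradiction.
Both cases fail, so the formula is unsatisfiable.

Unsatisfiable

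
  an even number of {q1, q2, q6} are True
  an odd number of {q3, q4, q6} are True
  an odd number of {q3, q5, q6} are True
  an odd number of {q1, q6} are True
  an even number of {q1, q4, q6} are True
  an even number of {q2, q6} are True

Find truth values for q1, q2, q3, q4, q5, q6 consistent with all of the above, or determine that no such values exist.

q1 = False, q2 = True, q3 = True, q4 = True, q5 = True, q6 = True

{q1, q2, q6}: 2 true → even ✓
{q3, q4, q6}: 3 true → odd ✓
{q3, q5, q6}: 3 true → odd ✓
{q1, q6}: 1 true → odd ✓
{q1, q4, q6}: 2 true → even ✓
{q2, q6}: 2 true → even ✓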